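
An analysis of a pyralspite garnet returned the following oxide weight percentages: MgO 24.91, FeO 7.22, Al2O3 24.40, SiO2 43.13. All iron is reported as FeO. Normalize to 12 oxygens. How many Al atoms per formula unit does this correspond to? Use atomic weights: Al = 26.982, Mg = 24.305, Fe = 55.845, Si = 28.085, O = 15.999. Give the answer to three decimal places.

2.000 Al apfu

24.91 wt% MgO ÷ 40.304 g/mol = 0.61805 mol, giving 0.61805 Mg and 0.61805 O.
7.22 wt% FeO ÷ 71.844 g/mol = 0.10050 mol, giving 0.10050 Fe and 0.10050 O.
24.40 wt% Al2O3 ÷ 101.961 g/mol = 0.23931 mol, giving 0.47862 Al and 0.71793 O.
43.13 wt% SiO2 ÷ 60.083 g/mol = 0.71784 mol, giving 0.71784 Si and 1.43568 O.
Oxygen sums to 2.87216; scaling by 12/2.87216 = 4.17804 puts the formula on 12 O.
Al: 0.47862 × 4.17804 = 2.000 atoms per formula unit.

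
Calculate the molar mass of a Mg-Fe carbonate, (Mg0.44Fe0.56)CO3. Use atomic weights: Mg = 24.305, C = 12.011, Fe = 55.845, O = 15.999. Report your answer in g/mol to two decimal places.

Mg: 0.44 × 24.305 = 10.6942
Fe: 0.56 × 55.845 = 31.2732
C: 1 × 12.011 = 12.0110
O: 3 × 15.999 = 47.9970
Summing the contributions gives the formula mass.

101.98 g/mol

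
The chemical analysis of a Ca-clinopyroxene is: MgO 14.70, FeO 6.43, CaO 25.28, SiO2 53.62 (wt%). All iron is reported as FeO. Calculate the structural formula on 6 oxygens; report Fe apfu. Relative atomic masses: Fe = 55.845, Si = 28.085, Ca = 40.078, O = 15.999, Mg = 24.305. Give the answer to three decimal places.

0.200 Fe apfu

14.70 wt% MgO ÷ 40.304 g/mol = 0.36473 mol, giving 0.36473 Mg and 0.36473 O.
6.43 wt% FeO ÷ 71.844 g/mol = 0.08950 mol, giving 0.08950 Fe and 0.08950 O.
25.28 wt% CaO ÷ 56.077 g/mol = 0.45081 mol, giving 0.45081 Ca and 0.45081 O.
53.62 wt% SiO2 ÷ 60.083 g/mol = 0.89243 mol, giving 0.89243 Si and 1.78486 O.
Oxygen sums to 2.68990; scaling by 6/2.68990 = 2.23057 puts the formula on 6 O.
Fe: 0.08950 × 2.23057 = 0.200 atoms per formula unit.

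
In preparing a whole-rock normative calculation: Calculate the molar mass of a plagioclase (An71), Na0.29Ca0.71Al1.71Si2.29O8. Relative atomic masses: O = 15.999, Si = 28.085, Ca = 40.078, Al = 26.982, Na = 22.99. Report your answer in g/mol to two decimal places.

M = 0.29(22.99) + 0.71(40.078) + 1.71(26.982) + 2.29(28.085) + 8(15.999)

273.57 g/mol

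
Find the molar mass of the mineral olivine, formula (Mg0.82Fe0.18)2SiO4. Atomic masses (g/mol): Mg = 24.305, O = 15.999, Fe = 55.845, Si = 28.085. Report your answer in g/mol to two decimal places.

152.05 g/mol

M = 1.64(24.305) + 0.36(55.845) + 1(28.085) + 4(15.999)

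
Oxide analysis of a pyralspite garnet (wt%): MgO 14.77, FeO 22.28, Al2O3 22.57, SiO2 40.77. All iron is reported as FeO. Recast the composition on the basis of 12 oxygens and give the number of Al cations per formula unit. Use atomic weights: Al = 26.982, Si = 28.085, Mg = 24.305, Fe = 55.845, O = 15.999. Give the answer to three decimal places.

1.969 Al apfu

MgO (M=40.304): mol = 0.36646; Mg = 0.36646, O = 0.36646.
FeO (M=71.844): mol = 0.31012; Fe = 0.31012, O = 0.31012.
Al2O3 (M=101.961): mol = 0.22136; Al = 0.44272, O = 0.66408.
SiO2 (M=60.083): mol = 0.67856; Si = 0.67856, O = 1.35712.
ΣO = 2.69778; factor = 12/ΣO = 4.44810.
Al apfu = 0.44272 × 4.44810 = 1.969.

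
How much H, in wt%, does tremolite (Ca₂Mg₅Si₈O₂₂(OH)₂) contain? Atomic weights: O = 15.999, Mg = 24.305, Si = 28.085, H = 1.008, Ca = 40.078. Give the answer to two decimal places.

0.25 wt%

M(Ca₂Mg₅Si₈O₂₂(OH)₂) = 812.353 g/mol.
H contributes 2 × 1.008 = 2.016 g per mole.
2.016/812.353 = 0.0025 → 0.25%.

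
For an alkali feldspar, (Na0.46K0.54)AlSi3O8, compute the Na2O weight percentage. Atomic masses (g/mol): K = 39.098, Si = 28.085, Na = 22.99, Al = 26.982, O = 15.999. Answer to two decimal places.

5.26 wt%

Formula mass = 270.917 g/mol.
0.46 Na → 0.2300 mol Na2O per formula unit; M(Na2O) = 61.979, so Na2O mass = 14.255 g.
14.255/270.917 × 100 = 5.26 wt%.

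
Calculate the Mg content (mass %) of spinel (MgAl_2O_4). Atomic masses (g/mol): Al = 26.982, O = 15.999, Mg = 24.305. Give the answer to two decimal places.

Molar mass of MgAl_2O_4: 1·24.305 + 2·26.982 + 4·15.999 = 142.265 g/mol.
Mass of Mg per formula unit: 1 × 24.305 = 24.305 g.
Weight fraction Mg = 24.305 / 142.265 = 0.1708.

17.08 mass %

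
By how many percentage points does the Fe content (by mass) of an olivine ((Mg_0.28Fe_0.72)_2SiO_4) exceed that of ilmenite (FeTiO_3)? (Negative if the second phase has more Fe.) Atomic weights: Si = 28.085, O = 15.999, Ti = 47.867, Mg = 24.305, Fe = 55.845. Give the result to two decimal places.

6.40 percentage points

M((Mg_0.28Fe_0.72)_2SiO_4) = 186.109 g/mol, so wt% Fe = 80.417/186.109 × 100 = 43.21%.
M(FeTiO_3) = 151.709 g/mol, so wt% Fe = 55.845/151.709 × 100 = 36.81%.
43.21 − 36.81 = 6.40 pp.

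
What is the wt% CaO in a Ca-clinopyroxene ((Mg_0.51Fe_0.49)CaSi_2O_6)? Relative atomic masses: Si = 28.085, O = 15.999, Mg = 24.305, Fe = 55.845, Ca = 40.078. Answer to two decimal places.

Formula mass = 232.002 g/mol.
1 Ca → 1.0000 mol CaO per formula unit; M(CaO) = 56.077, so CaO mass = 56.077 g.
56.077/232.002 × 100 = 24.17 wt%.

24.17 wt%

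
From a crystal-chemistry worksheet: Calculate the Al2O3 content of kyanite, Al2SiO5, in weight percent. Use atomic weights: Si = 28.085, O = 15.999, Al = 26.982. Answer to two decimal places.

62.92 wt%

Molar mass of Al2SiO5 = 2×26.982 + 1×28.085 + 5×15.999 = 162.044 g/mol.
Each formula unit contains 2 Al, equivalent to 2/2 = 1.0000 mol Al2O3.
M(Al2O3) = 2×26.982 + 3×15.999 = 101.961 g/mol.
Mass of Al2O3 per formula unit = 1.0000 × 101.961 = 101.961 g.
Al2O3 wt% = 101.961 / 162.044 × 100 = 62.92%.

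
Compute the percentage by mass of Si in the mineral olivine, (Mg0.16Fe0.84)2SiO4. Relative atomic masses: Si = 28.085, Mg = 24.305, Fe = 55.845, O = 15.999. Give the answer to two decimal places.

14.50 mass %

Molar mass of (Mg0.16Fe0.84)2SiO4: 0.32×24.305 + 1.68×55.845 + 1×28.085 + 4×15.999 = 193.678 g/mol.
Mass of Si per formula unit: 1 × 28.085 = 28.085 g.
Weight fraction Si = 28.085 / 193.678 = 0.1450.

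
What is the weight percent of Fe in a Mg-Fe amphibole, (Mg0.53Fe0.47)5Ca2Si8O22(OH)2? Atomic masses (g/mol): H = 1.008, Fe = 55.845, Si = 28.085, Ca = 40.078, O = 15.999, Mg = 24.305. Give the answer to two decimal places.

14.80 weight percent

Formula mass = 2.65·24.305 + 2.35·55.845 + 2·40.078 + 8·28.085 + 24·15.999 + 2·1.008 = 886.472 g/mol, of which 131.236 g is Fe.
So Fe makes up 131.236/886.472 = 0.1480 of the mass, i.e. 14.80%.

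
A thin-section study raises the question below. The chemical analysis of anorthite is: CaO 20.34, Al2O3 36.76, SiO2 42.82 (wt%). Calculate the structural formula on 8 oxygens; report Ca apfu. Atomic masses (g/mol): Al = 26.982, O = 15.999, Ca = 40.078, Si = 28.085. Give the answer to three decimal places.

1.011 Ca apfu

20.34 wt% CaO ÷ 56.077 g/mol = 0.36272 mol, giving 0.36272 Ca and 0.36272 O.
36.76 wt% Al2O3 ÷ 101.961 g/mol = 0.36053 mol, giving 0.72106 Al and 1.08159 O.
42.82 wt% SiO2 ÷ 60.083 g/mol = 0.71268 mol, giving 0.71268 Si and 1.42536 O.
Oxygen sums to 2.86967; scaling by 8/2.86967 = 2.78778 puts the formula on 8 O.
Ca: 0.36272 × 2.78778 = 1.011 atoms per formula unit.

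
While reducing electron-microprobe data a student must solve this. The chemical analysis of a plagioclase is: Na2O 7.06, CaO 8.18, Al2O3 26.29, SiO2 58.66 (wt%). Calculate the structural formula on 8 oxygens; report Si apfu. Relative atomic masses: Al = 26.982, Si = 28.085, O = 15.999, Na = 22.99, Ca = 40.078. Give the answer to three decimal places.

2.616 Si apfu

Na2O: 7.06/61.979 = 0.11391 mol → 0.22782 mol Na, 0.11391 mol O.
CaO: 8.18/56.077 = 0.14587 mol → 0.14587 mol Ca, 0.14587 mol O.
Al2O3: 26.29/101.961 = 0.25784 mol → 0.51568 mol Al, 0.77352 mol O.
SiO2: 58.66/60.083 = 0.97632 mol → 0.97632 mol Si, 1.95264 mol O.
Total oxygen = 2.98594 mol. Normalization factor = 8/2.98594 = 2.67922.
Si per 8 O = 0.97632 × 2.67922 = 2.616.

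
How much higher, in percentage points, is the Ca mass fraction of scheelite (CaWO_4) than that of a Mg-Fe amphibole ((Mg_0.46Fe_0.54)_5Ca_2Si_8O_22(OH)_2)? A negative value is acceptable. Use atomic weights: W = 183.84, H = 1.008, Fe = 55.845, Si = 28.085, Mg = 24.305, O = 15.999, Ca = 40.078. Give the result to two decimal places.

M(CaWO_4) = 287.914 g/mol, so wt% Ca = 40.078/287.914 × 100 = 13.92%.
M((Mg_0.46Fe_0.54)_5Ca_2Si_8O_22(OH)_2) = 897.511 g/mol, so wt% Ca = 80.156/897.511 × 100 = 8.93%.
13.92 − 8.93 = 4.99 pp.

4.99 percentage points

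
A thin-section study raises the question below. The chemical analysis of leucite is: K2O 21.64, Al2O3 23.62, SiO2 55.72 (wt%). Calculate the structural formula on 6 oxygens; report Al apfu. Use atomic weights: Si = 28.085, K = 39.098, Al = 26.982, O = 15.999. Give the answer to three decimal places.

1.000 Al apfu

21.64 wt% K2O ÷ 94.195 g/mol = 0.22974 mol, giving 0.45948 K and 0.22974 O.
23.62 wt% Al2O3 ÷ 101.961 g/mol = 0.23166 mol, giving 0.46332 Al and 0.69498 O.
55.72 wt% SiO2 ÷ 60.083 g/mol = 0.92738 mol, giving 0.92738 Si and 1.85476 O.
Oxygen sums to 2.77948; scaling by 6/2.77948 = 2.15868 puts the formula on 6 O.
Al: 0.46332 × 2.15868 = 1.000 atoms per formula unit.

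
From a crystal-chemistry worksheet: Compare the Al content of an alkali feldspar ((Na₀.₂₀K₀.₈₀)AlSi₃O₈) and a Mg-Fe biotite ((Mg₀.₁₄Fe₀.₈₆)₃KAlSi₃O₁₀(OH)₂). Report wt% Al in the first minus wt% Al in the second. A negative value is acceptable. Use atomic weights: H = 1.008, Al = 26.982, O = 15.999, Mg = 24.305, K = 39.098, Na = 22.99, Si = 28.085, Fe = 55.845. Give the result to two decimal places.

M((Na₀.₂₀K₀.₈₀)AlSi₃O₈) = 275.105 g/mol, so wt% Al = 26.982/275.105 × 100 = 9.81%.
M((Mg₀.₁₄Fe₀.₈₆)₃KAlSi₃O₁₀(OH)₂) = 498.627 g/mol, so wt% Al = 26.982/498.627 × 100 = 5.41%.
9.81 − 5.41 = 4.40 pp.

4.40 percentage points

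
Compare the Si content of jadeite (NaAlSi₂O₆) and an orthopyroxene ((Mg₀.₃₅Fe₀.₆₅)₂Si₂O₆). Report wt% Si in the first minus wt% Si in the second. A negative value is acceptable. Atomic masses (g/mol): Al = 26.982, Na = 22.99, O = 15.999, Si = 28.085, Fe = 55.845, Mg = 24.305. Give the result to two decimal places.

4.56 percentage points

M(NaAlSi₂O₆) = 202.136 g/mol, so wt% Si = 56.170/202.136 × 100 = 27.79%.
M((Mg₀.₃₅Fe₀.₆₅)₂Si₂O₆) = 241.776 g/mol, so wt% Si = 56.170/241.776 × 100 = 23.23%.
27.79 − 23.23 = 4.56 pp.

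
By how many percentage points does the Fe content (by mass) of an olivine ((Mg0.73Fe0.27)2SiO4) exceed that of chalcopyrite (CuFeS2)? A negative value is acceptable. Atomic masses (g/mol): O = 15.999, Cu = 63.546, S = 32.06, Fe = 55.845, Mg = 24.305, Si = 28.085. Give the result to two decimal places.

Fe in (Mg0.73Fe0.27)2SiO4: molar mass 157.723 g/mol; 0.54×55.845 = 30.156 g → 19.12 wt%.
Fe in CuFeS2: molar mass 183.511 g/mol; 1×55.845 = 55.845 g → 30.43 wt%.
Difference = 19.12 − 30.43 = -11.31 percentage points.

-11.31 percentage points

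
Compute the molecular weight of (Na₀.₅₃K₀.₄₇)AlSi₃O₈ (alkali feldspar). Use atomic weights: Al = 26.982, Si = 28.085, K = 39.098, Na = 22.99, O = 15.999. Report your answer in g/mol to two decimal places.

The formula mass is the sum 0.53(22.99) + 0.47(39.098) + 1(26.982) + 3(28.085) + 8(15.999).

269.79 g/mol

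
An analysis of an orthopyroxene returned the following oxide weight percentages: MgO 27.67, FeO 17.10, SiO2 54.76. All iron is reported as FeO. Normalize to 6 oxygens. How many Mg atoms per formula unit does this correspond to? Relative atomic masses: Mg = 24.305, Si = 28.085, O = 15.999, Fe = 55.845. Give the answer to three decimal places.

1.499 Mg apfu

27.67 wt% MgO ÷ 40.304 g/mol = 0.68653 mol, giving 0.68653 Mg and 0.68653 O.
17.10 wt% FeO ÷ 71.844 g/mol = 0.23802 mol, giving 0.23802 Fe and 0.23802 O.
54.76 wt% SiO2 ÷ 60.083 g/mol = 0.91141 mol, giving 0.91141 Si and 1.82282 O.
Oxygen sums to 2.74737; scaling by 6/2.74737 = 2.18391 puts the formula on 6 O.
Mg: 0.68653 × 2.18391 = 1.499 atoms per formula unit.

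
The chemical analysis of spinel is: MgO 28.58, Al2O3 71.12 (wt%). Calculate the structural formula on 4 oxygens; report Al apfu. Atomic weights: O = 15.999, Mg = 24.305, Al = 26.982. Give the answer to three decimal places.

1.992 Al apfu

MgO: 28.58/40.304 = 0.70911 mol → 0.70911 mol Mg, 0.70911 mol O.
Al2O3: 71.12/101.961 = 0.69752 mol → 1.39504 mol Al, 2.09256 mol O.
Total oxygen = 2.80167 mol. Normalization factor = 4/2.80167 = 1.42772.
Al per 4 O = 1.39504 × 1.42772 = 1.992.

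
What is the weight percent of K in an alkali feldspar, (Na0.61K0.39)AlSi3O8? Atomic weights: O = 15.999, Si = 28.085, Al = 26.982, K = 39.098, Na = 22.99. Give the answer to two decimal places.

Molar mass of (Na0.61K0.39)AlSi3O8: 0.61×22.99 + 0.39×39.098 + 1×26.982 + 3×28.085 + 8×15.999 = 268.501 g/mol.
Mass of K per formula unit: 0.39 × 39.098 = 15.248 g.
Weight fraction K = 15.248 / 268.501 = 0.0568.

5.68 weight percent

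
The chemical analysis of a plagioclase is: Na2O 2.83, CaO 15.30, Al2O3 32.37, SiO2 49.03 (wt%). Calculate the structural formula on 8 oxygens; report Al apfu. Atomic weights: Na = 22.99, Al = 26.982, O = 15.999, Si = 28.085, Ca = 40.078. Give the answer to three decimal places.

Na2O: 2.83/61.979 = 0.04566 mol → 0.09132 mol Na, 0.04566 mol O.
CaO: 15.30/56.077 = 0.27284 mol → 0.27284 mol Ca, 0.27284 mol O.
Al2O3: 32.37/101.961 = 0.31747 mol → 0.63494 mol Al, 0.95241 mol O.
SiO2: 49.03/60.083 = 0.81604 mol → 0.81604 mol Si, 1.63208 mol O.
Total oxygen = 2.90299 mol. Normalization factor = 8/2.90299 = 2.75578.
Al per 8 O = 0.63494 × 2.75578 = 1.750.

1.750 Al apfu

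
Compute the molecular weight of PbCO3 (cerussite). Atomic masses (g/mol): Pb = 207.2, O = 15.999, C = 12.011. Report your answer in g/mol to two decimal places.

M = 1*207.2 + 1*12.011 + 3*15.999

267.21 g/mol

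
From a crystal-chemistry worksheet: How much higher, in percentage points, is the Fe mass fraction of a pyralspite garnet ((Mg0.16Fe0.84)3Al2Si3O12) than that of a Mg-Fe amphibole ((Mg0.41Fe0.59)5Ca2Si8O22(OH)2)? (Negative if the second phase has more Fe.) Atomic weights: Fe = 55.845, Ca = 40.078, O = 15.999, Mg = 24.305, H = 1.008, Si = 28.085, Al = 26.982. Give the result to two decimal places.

10.96 percentage points

M((Mg0.16Fe0.84)3Al2Si3O12) = 482.603 g/mol, so wt% Fe = 140.729/482.603 × 100 = 29.16%.
M((Mg0.41Fe0.59)5Ca2Si8O22(OH)2) = 905.396 g/mol, so wt% Fe = 164.743/905.396 × 100 = 18.20%.
29.16 − 18.20 = 10.96 pp.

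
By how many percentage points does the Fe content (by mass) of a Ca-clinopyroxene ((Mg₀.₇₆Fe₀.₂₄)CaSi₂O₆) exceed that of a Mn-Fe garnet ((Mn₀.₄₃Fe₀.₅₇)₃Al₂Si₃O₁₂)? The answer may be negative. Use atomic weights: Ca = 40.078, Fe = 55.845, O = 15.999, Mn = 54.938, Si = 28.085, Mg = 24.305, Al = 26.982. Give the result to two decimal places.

-13.25 percentage points

Fe in (Mg₀.₇₆Fe₀.₂₄)CaSi₂O₆: molar mass 224.117 g/mol; 0.24×55.845 = 13.403 g → 5.98 wt%.
Fe in (Mn₀.₄₃Fe₀.₅₇)₃Al₂Si₃O₁₂: molar mass 496.572 g/mol; 1.71×55.845 = 95.495 g → 19.23 wt%.
Difference = 5.98 − 19.23 = -13.25 percentage points.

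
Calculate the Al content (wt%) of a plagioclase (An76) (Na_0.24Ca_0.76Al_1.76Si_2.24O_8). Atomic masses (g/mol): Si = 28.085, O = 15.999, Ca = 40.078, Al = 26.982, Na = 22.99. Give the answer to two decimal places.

17.31 wt%

Formula mass = 0.24×22.99 + 0.76×40.078 + 1.76×26.982 + 2.24×28.085 + 8×15.999 = 274.368 g/mol, of which 47.488 g is Al.
So Al makes up 47.488/274.368 = 0.1731 of the mass, i.e. 17.31%.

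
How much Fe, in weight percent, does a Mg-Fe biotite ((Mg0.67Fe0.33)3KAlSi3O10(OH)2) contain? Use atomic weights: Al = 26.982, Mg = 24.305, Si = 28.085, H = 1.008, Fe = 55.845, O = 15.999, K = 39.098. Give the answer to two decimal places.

12.33 weight percent

Molar mass of (Mg0.67Fe0.33)3KAlSi3O10(OH)2: 2.01×24.305 + 0.99×55.845 + 1×39.098 + 1×26.982 + 3×28.085 + 12×15.999 + 2×1.008 = 448.479 g/mol.
Mass of Fe per formula unit: 0.99 × 55.845 = 55.287 g.
Weight fraction Fe = 55.287 / 448.479 = 0.1233.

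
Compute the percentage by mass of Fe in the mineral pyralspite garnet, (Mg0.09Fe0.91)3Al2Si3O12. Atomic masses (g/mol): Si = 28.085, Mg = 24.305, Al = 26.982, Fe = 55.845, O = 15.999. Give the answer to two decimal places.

Molar mass of (Mg0.09Fe0.91)3Al2Si3O12: 0.27×24.305 + 2.73×55.845 + 2×26.982 + 3×28.085 + 12×15.999 = 489.226 g/mol.
Mass of Fe per formula unit: 2.73 × 55.845 = 152.457 g.
Weight fraction Fe = 152.457 / 489.226 = 0.3116.

31.16 wt%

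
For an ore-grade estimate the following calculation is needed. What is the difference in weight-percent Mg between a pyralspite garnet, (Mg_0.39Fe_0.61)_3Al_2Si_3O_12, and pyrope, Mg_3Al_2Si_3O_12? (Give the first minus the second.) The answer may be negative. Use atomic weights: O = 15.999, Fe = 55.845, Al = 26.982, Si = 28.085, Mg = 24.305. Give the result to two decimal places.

-11.92 percentage points

First mineral: 28.437 g Mg in 460.840 g formula = 6.17 wt% Mg.
Second mineral: 72.915 g Mg in 403.122 g formula = 18.09 wt% Mg.
6.17% − 18.09% gives a difference of -11.92 percentage points.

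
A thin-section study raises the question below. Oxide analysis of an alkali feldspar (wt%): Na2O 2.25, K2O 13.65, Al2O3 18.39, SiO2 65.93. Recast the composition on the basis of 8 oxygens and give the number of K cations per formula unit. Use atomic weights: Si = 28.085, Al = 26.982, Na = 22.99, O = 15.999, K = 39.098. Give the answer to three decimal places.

0.795 K apfu

Na2O (M=61.979): mol = 0.03630; Na = 0.07260, O = 0.03630.
K2O (M=94.195): mol = 0.14491; K = 0.28982, O = 0.14491.
Al2O3 (M=101.961): mol = 0.18036; Al = 0.36072, O = 0.54108.
SiO2 (M=60.083): mol = 1.09732; Si = 1.09732, O = 2.19464.
ΣO = 2.91693; factor = 8/ΣO = 2.74261.
K apfu = 0.28982 × 2.74261 = 0.795.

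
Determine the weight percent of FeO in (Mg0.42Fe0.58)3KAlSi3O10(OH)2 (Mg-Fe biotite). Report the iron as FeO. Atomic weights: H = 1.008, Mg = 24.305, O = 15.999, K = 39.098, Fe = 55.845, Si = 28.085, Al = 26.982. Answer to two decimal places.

M((Mg0.42Fe0.58)3KAlSi3O10(OH)2) = 472.134 g/mol; M(FeO) = 71.844 g/mol.
Moles FeO per formula unit = 1.74 Fe ÷ 1 = 1.7400.
FeO fraction = (1.7400 × 71.844) / 472.134 = 125.009/472.134 = 0.2648.

26.48 wt%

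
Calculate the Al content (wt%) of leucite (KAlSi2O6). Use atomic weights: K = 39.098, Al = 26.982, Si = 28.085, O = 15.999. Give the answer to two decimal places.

M(KAlSi2O6) = 218.244 g/mol.
Al contributes 1 × 26.982 = 26.982 g per mole.
26.982/218.244 = 0.1236 → 12.36%.

12.36 wt%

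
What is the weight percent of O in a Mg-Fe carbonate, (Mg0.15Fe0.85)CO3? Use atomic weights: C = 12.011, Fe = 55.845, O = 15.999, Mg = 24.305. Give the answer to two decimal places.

43.19 mass %

M((Mg0.15Fe0.85)CO3) = 111.122 g/mol.
O contributes 3 × 15.999 = 47.997 g per mole.
47.997/111.122 = 0.4319 → 43.19%.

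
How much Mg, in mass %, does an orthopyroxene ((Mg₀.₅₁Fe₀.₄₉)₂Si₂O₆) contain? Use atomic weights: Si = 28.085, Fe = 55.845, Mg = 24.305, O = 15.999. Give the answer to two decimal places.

Molar mass of (Mg₀.₅₁Fe₀.₄₉)₂Si₂O₆: 1.02×24.305 + 0.98×55.845 + 2×28.085 + 6×15.999 = 231.683 g/mol.
Mass of Mg per formula unit: 1.02 × 24.305 = 24.791 g.
Weight fraction Mg = 24.791 / 231.683 = 0.1070.

10.70 mass %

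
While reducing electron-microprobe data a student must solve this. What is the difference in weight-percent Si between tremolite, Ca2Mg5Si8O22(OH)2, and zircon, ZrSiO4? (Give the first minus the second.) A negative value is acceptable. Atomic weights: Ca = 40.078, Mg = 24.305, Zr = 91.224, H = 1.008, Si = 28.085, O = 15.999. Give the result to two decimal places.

M(Ca2Mg5Si8O22(OH)2) = 812.353 g/mol, so wt% Si = 224.680/812.353 × 100 = 27.66%.
M(ZrSiO4) = 183.305 g/mol, so wt% Si = 28.085/183.305 × 100 = 15.32%.
27.66 − 15.32 = 12.34 pp.

12.34 percentage points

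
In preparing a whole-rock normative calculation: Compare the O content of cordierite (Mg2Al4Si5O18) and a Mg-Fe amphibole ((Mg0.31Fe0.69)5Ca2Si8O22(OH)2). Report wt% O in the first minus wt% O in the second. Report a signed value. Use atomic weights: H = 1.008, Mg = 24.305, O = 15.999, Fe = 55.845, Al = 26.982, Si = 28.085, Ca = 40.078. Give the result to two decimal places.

M(Mg2Al4Si5O18) = 584.945 g/mol, so wt% O = 287.982/584.945 × 100 = 49.23%.
M((Mg0.31Fe0.69)5Ca2Si8O22(OH)2) = 921.166 g/mol, so wt% O = 383.976/921.166 × 100 = 41.68%.
49.23 − 41.68 = 7.55 pp.

7.55 percentage points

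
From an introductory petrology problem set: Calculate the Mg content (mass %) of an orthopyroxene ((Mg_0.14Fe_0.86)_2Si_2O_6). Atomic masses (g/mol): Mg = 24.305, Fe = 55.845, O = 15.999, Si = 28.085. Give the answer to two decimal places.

2.67 mass %

Formula mass = 0.28*24.305 + 1.72*55.845 + 2*28.085 + 6*15.999 = 255.023 g/mol, of which 6.805 g is Mg.
So Mg makes up 6.805/255.023 = 0.0267 of the mass, i.e. 2.67%.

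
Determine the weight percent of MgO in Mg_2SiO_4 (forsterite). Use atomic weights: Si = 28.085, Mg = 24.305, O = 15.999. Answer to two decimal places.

57.29 wt%

Molar mass of Mg_2SiO_4 = 2*24.305 + 1*28.085 + 4*15.999 = 140.691 g/mol.
Each formula unit contains 2 Mg, equivalent to 2/1 = 2.0000 mol MgO.
M(MgO) = 1×24.305 + 1×15.999 = 40.304 g/mol.
Mass of MgO per formula unit = 2.0000 × 40.304 = 80.608 g.
MgO wt% = 80.608 / 140.691 × 100 = 57.29%.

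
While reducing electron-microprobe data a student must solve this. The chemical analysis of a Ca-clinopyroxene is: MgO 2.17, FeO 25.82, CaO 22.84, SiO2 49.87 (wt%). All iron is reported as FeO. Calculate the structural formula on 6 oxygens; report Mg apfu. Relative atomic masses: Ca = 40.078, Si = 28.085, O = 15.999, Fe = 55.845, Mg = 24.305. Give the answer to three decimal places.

0.130 Mg apfu

MgO: 2.17/40.304 = 0.05384 mol → 0.05384 mol Mg, 0.05384 mol O.
FeO: 25.82/71.844 = 0.35939 mol → 0.35939 mol Fe, 0.35939 mol O.
CaO: 22.84/56.077 = 0.40730 mol → 0.40730 mol Ca, 0.40730 mol O.
SiO2: 49.87/60.083 = 0.83002 mol → 0.83002 mol Si, 1.66004 mol O.
Total oxygen = 2.48057 mol. Normalization factor = 6/2.48057 = 2.41880.
Mg per 6 O = 0.05384 × 2.41880 = 0.130.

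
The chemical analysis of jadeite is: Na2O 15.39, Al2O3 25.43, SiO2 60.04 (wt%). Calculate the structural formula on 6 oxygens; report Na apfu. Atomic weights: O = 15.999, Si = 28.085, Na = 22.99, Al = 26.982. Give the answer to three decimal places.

0.995 Na apfu

Na2O (M=61.979): mol = 0.24831; Na = 0.49662, O = 0.24831.
Al2O3 (M=101.961): mol = 0.24941; Al = 0.49882, O = 0.74823.
SiO2 (M=60.083): mol = 0.99928; Si = 0.99928, O = 1.99856.
ΣO = 2.99510; factor = 6/ΣO = 2.00327.
Na apfu = 0.49662 × 2.00327 = 0.995.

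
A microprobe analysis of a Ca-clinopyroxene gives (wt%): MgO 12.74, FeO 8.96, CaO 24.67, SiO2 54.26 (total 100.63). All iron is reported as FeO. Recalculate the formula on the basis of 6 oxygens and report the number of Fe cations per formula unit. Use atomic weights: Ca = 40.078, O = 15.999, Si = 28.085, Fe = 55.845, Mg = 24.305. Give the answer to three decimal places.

MgO (M=40.304): mol = 0.31610; Mg = 0.31610, O = 0.31610.
FeO (M=71.844): mol = 0.12471; Fe = 0.12471, O = 0.12471.
CaO (M=56.077): mol = 0.43993; Ca = 0.43993, O = 0.43993.
SiO2 (M=60.083): mol = 0.90308; Si = 0.90308, O = 1.80616.
ΣO = 2.68690; factor = 6/ΣO = 2.23306.
Fe apfu = 0.12471 × 2.23306 = 0.278.

0.278 Fe apfu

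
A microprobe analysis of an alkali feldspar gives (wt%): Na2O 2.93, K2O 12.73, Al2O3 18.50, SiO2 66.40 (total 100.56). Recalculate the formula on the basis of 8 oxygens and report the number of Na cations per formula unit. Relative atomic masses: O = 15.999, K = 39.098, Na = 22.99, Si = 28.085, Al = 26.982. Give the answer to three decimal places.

0.258 Na apfu

2.93 wt% Na2O ÷ 61.979 g/mol = 0.04727 mol, giving 0.09454 Na and 0.04727 O.
12.73 wt% K2O ÷ 94.195 g/mol = 0.13515 mol, giving 0.27030 K and 0.13515 O.
18.50 wt% Al2O3 ÷ 101.961 g/mol = 0.18144 mol, giving 0.36288 Al and 0.54432 O.
66.40 wt% SiO2 ÷ 60.083 g/mol = 1.10514 mol, giving 1.10514 Si and 2.21028 O.
Oxygen sums to 2.93702; scaling by 8/2.93702 = 2.72385 puts the formula on 8 O.
Na: 0.09454 × 2.72385 = 0.258 atoms per formula unit.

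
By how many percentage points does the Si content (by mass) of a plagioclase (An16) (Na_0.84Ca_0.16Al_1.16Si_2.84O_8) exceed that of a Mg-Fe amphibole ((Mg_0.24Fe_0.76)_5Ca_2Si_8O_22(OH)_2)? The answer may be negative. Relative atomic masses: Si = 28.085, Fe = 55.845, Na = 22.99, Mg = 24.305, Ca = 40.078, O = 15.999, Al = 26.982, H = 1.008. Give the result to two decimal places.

6.02 percentage points

M(Na_0.84Ca_0.16Al_1.16Si_2.84O_8) = 264.777 g/mol, so wt% Si = 79.761/264.777 × 100 = 30.12%.
M((Mg_0.24Fe_0.76)_5Ca_2Si_8O_22(OH)_2) = 932.205 g/mol, so wt% Si = 224.680/932.205 × 100 = 24.10%.
30.12 − 24.10 = 6.02 pp.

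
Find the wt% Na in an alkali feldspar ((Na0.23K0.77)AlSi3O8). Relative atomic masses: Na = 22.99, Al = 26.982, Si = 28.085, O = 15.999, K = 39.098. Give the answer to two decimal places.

Molar mass of (Na0.23K0.77)AlSi3O8: 0.23×22.99 + 0.77×39.098 + 1×26.982 + 3×28.085 + 8×15.999 = 274.622 g/mol.
Mass of Na per formula unit: 0.23 × 22.99 = 5.288 g.
Weight fraction Na = 5.288 / 274.622 = 0.0193.

1.93 weight percent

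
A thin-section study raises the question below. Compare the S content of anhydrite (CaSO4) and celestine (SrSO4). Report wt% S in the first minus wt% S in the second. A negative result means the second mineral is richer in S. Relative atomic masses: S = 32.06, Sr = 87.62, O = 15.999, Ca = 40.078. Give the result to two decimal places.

6.10 percentage points

S in CaSO4: molar mass 136.134 g/mol; 1×32.06 = 32.060 g → 23.55 wt%.
S in SrSO4: molar mass 183.676 g/mol; 1×32.06 = 32.060 g → 17.45 wt%.
Difference = 23.55 − 17.45 = 6.10 percentage points.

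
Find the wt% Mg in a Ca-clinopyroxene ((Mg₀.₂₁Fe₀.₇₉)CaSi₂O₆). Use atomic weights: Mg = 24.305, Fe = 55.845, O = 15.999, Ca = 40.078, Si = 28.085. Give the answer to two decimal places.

2.11 wt%

M((Mg₀.₂₁Fe₀.₇₉)CaSi₂O₆) = 241.464 g/mol.
Mg contributes 0.21 × 24.305 = 5.104 g per mole.
5.104/241.464 = 0.0211 → 2.11%.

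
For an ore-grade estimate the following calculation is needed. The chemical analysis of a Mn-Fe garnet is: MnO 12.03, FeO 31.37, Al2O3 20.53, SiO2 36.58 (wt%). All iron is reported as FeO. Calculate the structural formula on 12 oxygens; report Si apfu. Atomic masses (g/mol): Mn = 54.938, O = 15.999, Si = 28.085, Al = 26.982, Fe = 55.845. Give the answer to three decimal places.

MnO: 12.03/70.937 = 0.16959 mol → 0.16959 mol Mn, 0.16959 mol O.
FeO: 31.37/71.844 = 0.43664 mol → 0.43664 mol Fe, 0.43664 mol O.
Al2O3: 20.53/101.961 = 0.20135 mol → 0.40270 mol Al, 0.60405 mol O.
SiO2: 36.58/60.083 = 0.60882 mol → 0.60882 mol Si, 1.21764 mol O.
Total oxygen = 2.42792 mol. Normalization factor = 12/2.42792 = 4.94250.
Si per 12 O = 0.60882 × 4.94250 = 3.009.

3.009 Si apfu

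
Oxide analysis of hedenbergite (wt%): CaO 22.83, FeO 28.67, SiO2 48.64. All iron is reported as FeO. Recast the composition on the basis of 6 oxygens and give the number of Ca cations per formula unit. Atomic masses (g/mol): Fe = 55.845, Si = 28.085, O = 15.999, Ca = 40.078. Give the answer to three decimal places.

CaO: 22.83/56.077 = 0.40712 mol → 0.40712 mol Ca, 0.40712 mol O.
FeO: 28.67/71.844 = 0.39906 mol → 0.39906 mol Fe, 0.39906 mol O.
SiO2: 48.64/60.083 = 0.80955 mol → 0.80955 mol Si, 1.61910 mol O.
Total oxygen = 2.42528 mol. Normalization factor = 6/2.42528 = 2.47394.
Ca per 6 O = 0.40712 × 2.47394 = 1.007.

1.007 Ca apfu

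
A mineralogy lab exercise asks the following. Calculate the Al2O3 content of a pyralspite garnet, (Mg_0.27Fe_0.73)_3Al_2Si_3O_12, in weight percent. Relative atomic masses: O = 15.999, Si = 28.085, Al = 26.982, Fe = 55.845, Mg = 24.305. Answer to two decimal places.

21.59 wt%

Formula mass = 472.195 g/mol.
2 Al → 1.0000 mol Al2O3 per formula unit; M(Al2O3) = 101.961, so Al2O3 mass = 101.961 g.
101.961/472.195 × 100 = 21.59 wt%.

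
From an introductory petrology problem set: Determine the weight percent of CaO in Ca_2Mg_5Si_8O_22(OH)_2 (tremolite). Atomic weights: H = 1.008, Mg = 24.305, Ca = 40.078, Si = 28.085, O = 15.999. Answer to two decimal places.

M(Ca_2Mg_5Si_8O_22(OH)_2) = 812.353 g/mol; M(CaO) = 56.077 g/mol.
Moles CaO per formula unit = 2 Ca ÷ 1 = 2.0000.
CaO fraction = (2.0000 × 56.077) / 812.353 = 112.154/812.353 = 0.1381.

13.81 wt%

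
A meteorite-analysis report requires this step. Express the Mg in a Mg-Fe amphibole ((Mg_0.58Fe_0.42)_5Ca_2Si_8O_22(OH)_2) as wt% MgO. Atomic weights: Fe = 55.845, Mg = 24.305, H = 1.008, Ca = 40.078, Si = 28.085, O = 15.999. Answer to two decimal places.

Molar mass of (Mg_0.58Fe_0.42)_5Ca_2Si_8O_22(OH)_2 = 2.90·24.305 + 2.10·55.845 + 2·40.078 + 8·28.085 + 24·15.999 + 2·1.008 = 878.587 g/mol.
Each formula unit contains 2.90 Mg, equivalent to 2.90/1 = 2.9000 mol MgO.
M(MgO) = 1×24.305 + 1×15.999 = 40.304 g/mol.
Mass of MgO per formula unit = 2.9000 × 40.304 = 116.882 g.
MgO wt% = 116.882 / 878.587 × 100 = 13.30%.

13.30 wt%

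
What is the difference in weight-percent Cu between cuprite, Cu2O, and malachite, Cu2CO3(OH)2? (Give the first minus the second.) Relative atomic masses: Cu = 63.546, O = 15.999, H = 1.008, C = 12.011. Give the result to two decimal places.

First mineral: 127.092 g Cu in 143.091 g formula = 88.82 wt% Cu.
Second mineral: 127.092 g Cu in 221.114 g formula = 57.48 wt% Cu.
88.82% − 57.48% gives a difference of 31.34 percentage points.

31.34 percentage points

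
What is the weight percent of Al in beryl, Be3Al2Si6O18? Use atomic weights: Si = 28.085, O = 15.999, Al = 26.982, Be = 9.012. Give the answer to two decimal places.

10.04 weight percent

Molar mass of Be3Al2Si6O18: 3·9.012 + 2·26.982 + 6·28.085 + 18·15.999 = 537.492 g/mol.
Mass of Al per formula unit: 2 × 26.982 = 53.964 g.
Weight fraction Al = 53.964 / 537.492 = 0.1004.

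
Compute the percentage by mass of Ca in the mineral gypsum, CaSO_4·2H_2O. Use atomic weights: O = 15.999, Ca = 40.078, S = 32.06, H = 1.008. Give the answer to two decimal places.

Molar mass of CaSO_4·2H_2O: 1*40.078 + 1*32.06 + 6*15.999 + 4*1.008 = 172.164 g/mol.
Mass of Ca per formula unit: 1 × 40.078 = 40.078 g.
Weight fraction Ca = 40.078 / 172.164 = 0.2328.

23.28 mass %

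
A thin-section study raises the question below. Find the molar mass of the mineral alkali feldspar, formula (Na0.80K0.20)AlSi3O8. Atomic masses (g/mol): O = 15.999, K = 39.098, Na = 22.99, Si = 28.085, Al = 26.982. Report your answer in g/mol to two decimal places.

Na: 0.80 × 22.99 = 18.3920
K: 0.20 × 39.098 = 7.8196
Al: 1 × 26.982 = 26.9820
Si: 3 × 28.085 = 84.2550
O: 8 × 15.999 = 127.9920
Summing the contributions gives the formula mass.

265.44 g/mol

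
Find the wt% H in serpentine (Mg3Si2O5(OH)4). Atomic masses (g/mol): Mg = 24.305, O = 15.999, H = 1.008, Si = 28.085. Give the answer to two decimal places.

Molar mass of Mg3Si2O5(OH)4: 3·24.305 + 2·28.085 + 9·15.999 + 4·1.008 = 277.108 g/mol.
Mass of H per formula unit: 4 × 1.008 = 4.032 g.
Weight fraction H = 4.032 / 277.108 = 0.0146.

1.46 mass %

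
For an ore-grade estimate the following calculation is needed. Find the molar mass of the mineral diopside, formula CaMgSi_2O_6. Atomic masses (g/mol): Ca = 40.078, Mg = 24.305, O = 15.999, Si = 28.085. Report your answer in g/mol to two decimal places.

216.55 g/mol

M = 1·40.078 + 1·24.305 + 2·28.085 + 6·15.999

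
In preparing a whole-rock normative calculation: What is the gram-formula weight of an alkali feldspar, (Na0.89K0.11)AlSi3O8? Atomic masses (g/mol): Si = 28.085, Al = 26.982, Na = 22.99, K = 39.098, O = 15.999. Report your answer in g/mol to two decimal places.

Na: 0.89 × 22.99 = 20.4611
K: 0.11 × 39.098 = 4.3008
Al: 1 × 26.982 = 26.9820
Si: 3 × 28.085 = 84.2550
O: 8 × 15.999 = 127.9920
Summing the contributions gives the formula mass.

263.99 g/mol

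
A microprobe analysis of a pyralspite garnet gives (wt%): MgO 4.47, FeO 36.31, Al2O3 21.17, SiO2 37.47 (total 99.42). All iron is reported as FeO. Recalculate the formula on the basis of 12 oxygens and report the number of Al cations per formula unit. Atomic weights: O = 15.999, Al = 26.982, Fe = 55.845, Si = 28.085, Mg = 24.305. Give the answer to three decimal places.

MgO: 4.47/40.304 = 0.11091 mol → 0.11091 mol Mg, 0.11091 mol O.
FeO: 36.31/71.844 = 0.50540 mol → 0.50540 mol Fe, 0.50540 mol O.
Al2O3: 21.17/101.961 = 0.20763 mol → 0.41526 mol Al, 0.62289 mol O.
SiO2: 37.47/60.083 = 0.62364 mol → 0.62364 mol Si, 1.24728 mol O.
Total oxygen = 2.48648 mol. Normalization factor = 12/2.48648 = 4.82610.
Al per 12 O = 0.41526 × 4.82610 = 2.004.

2.004 Al apfu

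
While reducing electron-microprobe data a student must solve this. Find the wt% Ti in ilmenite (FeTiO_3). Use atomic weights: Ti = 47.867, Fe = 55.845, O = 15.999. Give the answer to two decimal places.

31.55 mass %

Formula mass = 1*55.845 + 1*47.867 + 3*15.999 = 151.709 g/mol, of which 47.867 g is Ti.
So Ti makes up 47.867/151.709 = 0.3155 of the mass, i.e. 31.55%.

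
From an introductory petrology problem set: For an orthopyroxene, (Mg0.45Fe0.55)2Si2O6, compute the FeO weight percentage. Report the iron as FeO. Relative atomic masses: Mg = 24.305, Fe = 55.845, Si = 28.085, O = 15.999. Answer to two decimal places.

33.56 wt%

Molar mass of (Mg0.45Fe0.55)2Si2O6 = 0.90·24.305 + 1.10·55.845 + 2·28.085 + 6·15.999 = 235.468 g/mol.
Each formula unit contains 1.10 Fe, equivalent to 1.10/1 = 1.1000 mol FeO.
M(FeO) = 1×55.845 + 1×15.999 = 71.844 g/mol.
Mass of FeO per formula unit = 1.1000 × 71.844 = 79.028 g.
FeO wt% = 79.028 / 235.468 × 100 = 33.56%.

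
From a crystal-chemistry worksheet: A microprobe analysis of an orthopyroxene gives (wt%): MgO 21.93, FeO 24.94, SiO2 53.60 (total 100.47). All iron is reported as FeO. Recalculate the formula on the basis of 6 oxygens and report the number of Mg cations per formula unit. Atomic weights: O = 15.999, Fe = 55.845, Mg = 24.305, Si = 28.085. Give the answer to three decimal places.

21.93 wt% MgO ÷ 40.304 g/mol = 0.54411 mol, giving 0.54411 Mg and 0.54411 O.
24.94 wt% FeO ÷ 71.844 g/mol = 0.34714 mol, giving 0.34714 Fe and 0.34714 O.
53.60 wt% SiO2 ÷ 60.083 g/mol = 0.89210 mol, giving 0.89210 Si and 1.78420 O.
Oxygen sums to 2.67545; scaling by 6/2.67545 = 2.24261 puts the formula on 6 O.
Mg: 0.54411 × 2.24261 = 1.220 atoms per formula unit.

1.220 Mg apfu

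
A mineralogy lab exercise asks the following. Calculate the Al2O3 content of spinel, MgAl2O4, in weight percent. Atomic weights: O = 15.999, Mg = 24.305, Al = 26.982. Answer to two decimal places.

Formula mass = 142.265 g/mol.
2 Al → 1.0000 mol Al2O3 per formula unit; M(Al2O3) = 101.961, so Al2O3 mass = 101.961 g.
101.961/142.265 × 100 = 71.67 wt%.

71.67 wt%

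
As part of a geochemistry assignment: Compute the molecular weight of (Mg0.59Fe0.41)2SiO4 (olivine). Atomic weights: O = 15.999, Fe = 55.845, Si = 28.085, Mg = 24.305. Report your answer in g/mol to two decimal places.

166.55 g/mol

Mg: 1.18 × 24.305 = 28.6799
Fe: 0.82 × 55.845 = 45.7929
Si: 1 × 28.085 = 28.0850
O: 4 × 15.999 = 63.9960
Summing the contributions gives the formula mass.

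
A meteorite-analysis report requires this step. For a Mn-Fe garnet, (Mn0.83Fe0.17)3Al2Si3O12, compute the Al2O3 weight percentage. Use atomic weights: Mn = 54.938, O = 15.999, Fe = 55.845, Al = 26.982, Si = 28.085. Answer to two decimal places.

20.58 wt%

Formula mass = 495.484 g/mol.
2 Al → 1.0000 mol Al2O3 per formula unit; M(Al2O3) = 101.961, so Al2O3 mass = 101.961 g.
101.961/495.484 × 100 = 20.58 wt%.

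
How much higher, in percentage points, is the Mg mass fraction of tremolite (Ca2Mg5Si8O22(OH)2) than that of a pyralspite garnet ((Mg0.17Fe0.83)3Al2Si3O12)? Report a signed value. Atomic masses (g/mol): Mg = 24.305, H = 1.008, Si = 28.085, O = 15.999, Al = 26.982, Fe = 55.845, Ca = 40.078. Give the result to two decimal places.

M(Ca2Mg5Si8O22(OH)2) = 812.353 g/mol, so wt% Mg = 121.525/812.353 × 100 = 14.96%.
M((Mg0.17Fe0.83)3Al2Si3O12) = 481.657 g/mol, so wt% Mg = 12.396/481.657 × 100 = 2.57%.
14.96 − 2.57 = 12.39 pp.

12.39 percentage points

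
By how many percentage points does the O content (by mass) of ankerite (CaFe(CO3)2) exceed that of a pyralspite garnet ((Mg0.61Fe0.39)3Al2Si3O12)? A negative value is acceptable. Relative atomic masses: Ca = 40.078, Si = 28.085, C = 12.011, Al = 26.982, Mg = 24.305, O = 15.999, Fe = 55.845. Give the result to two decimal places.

O in CaFe(CO3)2: molar mass 215.939 g/mol; 6×15.999 = 95.994 g → 44.45 wt%.
O in (Mg0.61Fe0.39)3Al2Si3O12: molar mass 440.024 g/mol; 12×15.999 = 191.988 g → 43.63 wt%.
Difference = 44.45 − 43.63 = 0.82 percentage points.

0.82 percentage points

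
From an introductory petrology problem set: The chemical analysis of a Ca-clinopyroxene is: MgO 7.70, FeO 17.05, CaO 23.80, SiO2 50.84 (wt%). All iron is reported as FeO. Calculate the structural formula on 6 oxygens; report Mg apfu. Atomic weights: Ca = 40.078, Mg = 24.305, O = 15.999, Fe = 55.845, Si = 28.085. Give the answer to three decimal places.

MgO (M=40.304): mol = 0.19105; Mg = 0.19105, O = 0.19105.
FeO (M=71.844): mol = 0.23732; Fe = 0.23732, O = 0.23732.
CaO (M=56.077): mol = 0.42442; Ca = 0.42442, O = 0.42442.
SiO2 (M=60.083): mol = 0.84616; Si = 0.84616, O = 1.69232.
ΣO = 2.54511; factor = 6/ΣO = 2.35746.
Mg apfu = 0.19105 × 2.35746 = 0.450.

0.450 Mg apfu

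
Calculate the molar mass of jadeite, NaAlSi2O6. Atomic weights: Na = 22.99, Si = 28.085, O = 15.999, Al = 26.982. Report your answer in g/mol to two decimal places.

202.14 g/mol

M = 1·22.99 + 1·26.982 + 2·28.085 + 6·15.999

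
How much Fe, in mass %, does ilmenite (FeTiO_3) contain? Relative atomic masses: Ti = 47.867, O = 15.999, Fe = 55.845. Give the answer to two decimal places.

M(FeTiO_3) = 151.709 g/mol.
Fe contributes 1 × 55.845 = 55.845 g per mole.
55.845/151.709 = 0.3681 → 36.81%.

36.81 mass %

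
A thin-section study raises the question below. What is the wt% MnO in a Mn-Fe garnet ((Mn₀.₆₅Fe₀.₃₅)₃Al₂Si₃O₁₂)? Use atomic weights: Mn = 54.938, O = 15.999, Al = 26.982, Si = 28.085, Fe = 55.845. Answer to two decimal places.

27.89 wt%

Molar mass of (Mn₀.₆₅Fe₀.₃₅)₃Al₂Si₃O₁₂ = 1.95×54.938 + 1.05×55.845 + 2×26.982 + 3×28.085 + 12×15.999 = 495.973 g/mol.
Each formula unit contains 1.95 Mn, equivalent to 1.95/1 = 1.9500 mol MnO.
M(MnO) = 1×54.938 + 1×15.999 = 70.937 g/mol.
Mass of MnO per formula unit = 1.9500 × 70.937 = 138.327 g.
MnO wt% = 138.327 / 495.973 × 100 = 27.89%.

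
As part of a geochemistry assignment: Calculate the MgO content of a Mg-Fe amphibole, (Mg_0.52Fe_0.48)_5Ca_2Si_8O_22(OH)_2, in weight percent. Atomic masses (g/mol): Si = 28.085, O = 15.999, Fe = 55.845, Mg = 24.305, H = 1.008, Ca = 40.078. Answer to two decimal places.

M((Mg_0.52Fe_0.48)_5Ca_2Si_8O_22(OH)_2) = 888.049 g/mol; M(MgO) = 40.304 g/mol.
Moles MgO per formula unit = 2.60 Mg ÷ 1 = 2.6000.
MgO fraction = (2.6000 × 40.304) / 888.049 = 104.790/888.049 = 0.1180.

11.80 wt%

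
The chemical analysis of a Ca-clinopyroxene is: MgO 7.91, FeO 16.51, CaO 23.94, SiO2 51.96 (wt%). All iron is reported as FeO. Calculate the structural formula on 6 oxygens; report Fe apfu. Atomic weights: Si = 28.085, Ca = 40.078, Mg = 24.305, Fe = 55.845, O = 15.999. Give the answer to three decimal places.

0.534 Fe apfu

MgO: 7.91/40.304 = 0.19626 mol → 0.19626 mol Mg, 0.19626 mol O.
FeO: 16.51/71.844 = 0.22980 mol → 0.22980 mol Fe, 0.22980 mol O.
CaO: 23.94/56.077 = 0.42691 mol → 0.42691 mol Ca, 0.42691 mol O.
SiO2: 51.96/60.083 = 0.86480 mol → 0.86480 mol Si, 1.72960 mol O.
Total oxygen = 2.58257 mol. Normalization factor = 6/2.58257 = 2.32327.
Fe per 6 O = 0.22980 × 2.32327 = 0.534.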